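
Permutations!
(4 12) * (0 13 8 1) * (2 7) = (0 13 8 1)(2 7)(4 12) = [13, 0, 7, 3, 12, 5, 6, 2, 1, 9, 10, 11, 4, 8]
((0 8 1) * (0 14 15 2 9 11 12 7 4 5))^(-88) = (0 12 15)(1 4 9)(2 8 7)(5 11 14)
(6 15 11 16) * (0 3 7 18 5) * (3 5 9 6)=(0 5)(3 7 18 9 6 15 11 16)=[5, 1, 2, 7, 4, 0, 15, 18, 8, 6, 10, 16, 12, 13, 14, 11, 3, 17, 9]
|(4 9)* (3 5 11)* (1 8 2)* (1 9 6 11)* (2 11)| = |(1 8 11 3 5)(2 9 4 6)| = 20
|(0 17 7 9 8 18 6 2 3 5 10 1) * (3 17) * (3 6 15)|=|(0 6 2 17 7 9 8 18 15 3 5 10 1)|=13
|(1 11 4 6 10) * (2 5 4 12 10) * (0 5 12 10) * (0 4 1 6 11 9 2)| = 10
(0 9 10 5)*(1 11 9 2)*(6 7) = [2, 11, 1, 3, 4, 0, 7, 6, 8, 10, 5, 9] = (0 2 1 11 9 10 5)(6 7)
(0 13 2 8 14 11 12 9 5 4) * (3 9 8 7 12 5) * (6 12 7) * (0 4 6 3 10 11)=(0 13 2 3 9 10 11 5 6 12 8 14)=[13, 1, 3, 9, 4, 6, 12, 7, 14, 10, 11, 5, 8, 2, 0]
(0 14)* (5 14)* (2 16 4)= (0 5 14)(2 16 4)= [5, 1, 16, 3, 2, 14, 6, 7, 8, 9, 10, 11, 12, 13, 0, 15, 4]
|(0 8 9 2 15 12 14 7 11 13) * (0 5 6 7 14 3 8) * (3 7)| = |(2 15 12 7 11 13 5 6 3 8 9)| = 11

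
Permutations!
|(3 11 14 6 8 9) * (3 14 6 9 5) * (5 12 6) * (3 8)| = |(3 11 5 8 12 6)(9 14)| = 6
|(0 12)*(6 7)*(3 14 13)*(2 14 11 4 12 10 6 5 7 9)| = 22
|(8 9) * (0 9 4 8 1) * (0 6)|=|(0 9 1 6)(4 8)|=4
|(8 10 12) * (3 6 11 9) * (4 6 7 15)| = 21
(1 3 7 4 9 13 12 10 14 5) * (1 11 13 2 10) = (1 3 7 4 9 2 10 14 5 11 13 12) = [0, 3, 10, 7, 9, 11, 6, 4, 8, 2, 14, 13, 1, 12, 5]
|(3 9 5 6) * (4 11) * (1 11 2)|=|(1 11 4 2)(3 9 5 6)|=4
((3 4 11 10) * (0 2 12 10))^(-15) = ((0 2 12 10 3 4 11))^(-15) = (0 11 4 3 10 12 2)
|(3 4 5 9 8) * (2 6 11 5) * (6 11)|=7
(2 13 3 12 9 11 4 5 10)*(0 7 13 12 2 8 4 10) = (0 7 13 3 2 12 9 11 10 8 4 5) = [7, 1, 12, 2, 5, 0, 6, 13, 4, 11, 8, 10, 9, 3]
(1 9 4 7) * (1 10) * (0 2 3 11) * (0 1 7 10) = (0 2 3 11 1 9 4 10 7) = [2, 9, 3, 11, 10, 5, 6, 0, 8, 4, 7, 1]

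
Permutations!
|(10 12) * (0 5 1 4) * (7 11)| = 4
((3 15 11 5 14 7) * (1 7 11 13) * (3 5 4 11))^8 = ((1 7 5 14 3 15 13)(4 11))^8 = (1 7 5 14 3 15 13)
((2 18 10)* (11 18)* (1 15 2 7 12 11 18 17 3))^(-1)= ((1 15 2 18 10 7 12 11 17 3))^(-1)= (1 3 17 11 12 7 10 18 2 15)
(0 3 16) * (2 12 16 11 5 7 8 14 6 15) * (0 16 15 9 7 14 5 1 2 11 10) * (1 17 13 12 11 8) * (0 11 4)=[3, 2, 4, 10, 0, 14, 9, 1, 5, 7, 11, 17, 15, 12, 6, 8, 16, 13]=(0 3 10 11 17 13 12 15 8 5 14 6 9 7 1 2 4)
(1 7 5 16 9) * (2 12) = (1 7 5 16 9)(2 12) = [0, 7, 12, 3, 4, 16, 6, 5, 8, 1, 10, 11, 2, 13, 14, 15, 9]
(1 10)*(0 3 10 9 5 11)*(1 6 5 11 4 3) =(0 1 9 11)(3 10 6 5 4) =[1, 9, 2, 10, 3, 4, 5, 7, 8, 11, 6, 0]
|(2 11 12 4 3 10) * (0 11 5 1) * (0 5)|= |(0 11 12 4 3 10 2)(1 5)|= 14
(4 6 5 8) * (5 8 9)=(4 6 8)(5 9)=[0, 1, 2, 3, 6, 9, 8, 7, 4, 5]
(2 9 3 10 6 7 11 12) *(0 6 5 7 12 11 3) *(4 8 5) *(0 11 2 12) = (12)(0 6)(2 9 11)(3 10 4 8 5 7) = [6, 1, 9, 10, 8, 7, 0, 3, 5, 11, 4, 2, 12]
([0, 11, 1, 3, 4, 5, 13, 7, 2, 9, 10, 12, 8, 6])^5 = (6 13)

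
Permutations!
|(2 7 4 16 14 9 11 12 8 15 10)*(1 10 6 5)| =|(1 10 2 7 4 16 14 9 11 12 8 15 6 5)| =14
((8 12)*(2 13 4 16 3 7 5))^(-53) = (2 16 5 4 7 13 3)(8 12)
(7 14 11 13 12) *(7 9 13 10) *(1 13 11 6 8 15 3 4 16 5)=(1 13 12 9 11 10 7 14 6 8 15 3 4 16 5)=[0, 13, 2, 4, 16, 1, 8, 14, 15, 11, 7, 10, 9, 12, 6, 3, 5]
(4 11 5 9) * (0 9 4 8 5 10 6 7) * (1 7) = [9, 7, 2, 3, 11, 4, 1, 0, 5, 8, 6, 10] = (0 9 8 5 4 11 10 6 1 7)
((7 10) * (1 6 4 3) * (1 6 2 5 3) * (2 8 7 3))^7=((1 8 7 10 3 6 4)(2 5))^7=(10)(2 5)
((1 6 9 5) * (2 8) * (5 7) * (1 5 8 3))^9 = (1 9 8 3 6 7 2)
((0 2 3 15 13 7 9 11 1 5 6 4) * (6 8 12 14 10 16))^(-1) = (0 4 6 16 10 14 12 8 5 1 11 9 7 13 15 3 2)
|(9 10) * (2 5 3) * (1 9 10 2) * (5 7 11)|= |(1 9 2 7 11 5 3)|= 7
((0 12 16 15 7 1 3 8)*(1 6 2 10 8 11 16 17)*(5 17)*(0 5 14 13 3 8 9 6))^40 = (17)(0 3 7 13 15 14 16 12 11)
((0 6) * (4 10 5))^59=(0 6)(4 5 10)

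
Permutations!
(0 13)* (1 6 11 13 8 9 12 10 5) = (0 8 9 12 10 5 1 6 11 13) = [8, 6, 2, 3, 4, 1, 11, 7, 9, 12, 5, 13, 10, 0]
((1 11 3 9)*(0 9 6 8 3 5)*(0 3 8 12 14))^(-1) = ((0 9 1 11 5 3 6 12 14))^(-1) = (0 14 12 6 3 5 11 1 9)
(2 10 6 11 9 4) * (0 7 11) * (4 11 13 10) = (0 7 13 10 6)(2 4)(9 11) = [7, 1, 4, 3, 2, 5, 0, 13, 8, 11, 6, 9, 12, 10]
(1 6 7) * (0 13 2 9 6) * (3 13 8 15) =(0 8 15 3 13 2 9 6 7 1) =[8, 0, 9, 13, 4, 5, 7, 1, 15, 6, 10, 11, 12, 2, 14, 3]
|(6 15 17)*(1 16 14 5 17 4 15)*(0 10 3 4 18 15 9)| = |(0 10 3 4 9)(1 16 14 5 17 6)(15 18)| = 30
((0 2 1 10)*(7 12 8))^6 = (12)(0 1)(2 10)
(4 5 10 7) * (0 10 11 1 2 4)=(0 10 7)(1 2 4 5 11)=[10, 2, 4, 3, 5, 11, 6, 0, 8, 9, 7, 1]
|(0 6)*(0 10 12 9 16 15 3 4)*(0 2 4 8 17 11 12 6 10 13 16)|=|(0 10 6 13 16 15 3 8 17 11 12 9)(2 4)|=12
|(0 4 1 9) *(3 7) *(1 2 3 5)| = 8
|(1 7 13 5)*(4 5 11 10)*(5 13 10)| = 7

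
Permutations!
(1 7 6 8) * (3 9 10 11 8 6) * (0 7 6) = (0 7 3 9 10 11 8 1 6) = [7, 6, 2, 9, 4, 5, 0, 3, 1, 10, 11, 8]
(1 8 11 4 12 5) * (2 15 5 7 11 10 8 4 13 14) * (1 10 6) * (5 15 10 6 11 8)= (15)(1 4 12 7 8 11 13 14 2 10 5 6)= [0, 4, 10, 3, 12, 6, 1, 8, 11, 9, 5, 13, 7, 14, 2, 15]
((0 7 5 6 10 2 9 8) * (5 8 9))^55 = ((0 7 8)(2 5 6 10))^55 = (0 7 8)(2 10 6 5)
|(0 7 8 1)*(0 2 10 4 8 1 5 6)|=9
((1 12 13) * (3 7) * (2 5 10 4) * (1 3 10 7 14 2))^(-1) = (1 4 10 7 5 2 14 3 13 12)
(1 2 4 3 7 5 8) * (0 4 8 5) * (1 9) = (0 4 3 7)(1 2 8 9) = [4, 2, 8, 7, 3, 5, 6, 0, 9, 1]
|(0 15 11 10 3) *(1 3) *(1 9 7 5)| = 9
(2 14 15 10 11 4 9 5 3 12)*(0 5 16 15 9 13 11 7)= (0 5 3 12 2 14 9 16 15 10 7)(4 13 11)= [5, 1, 14, 12, 13, 3, 6, 0, 8, 16, 7, 4, 2, 11, 9, 10, 15]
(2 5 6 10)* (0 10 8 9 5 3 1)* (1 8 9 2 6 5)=[10, 0, 3, 8, 4, 5, 9, 7, 2, 1, 6]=(0 10 6 9 1)(2 3 8)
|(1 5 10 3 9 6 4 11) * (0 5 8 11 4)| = 6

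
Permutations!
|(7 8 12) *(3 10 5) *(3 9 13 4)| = 6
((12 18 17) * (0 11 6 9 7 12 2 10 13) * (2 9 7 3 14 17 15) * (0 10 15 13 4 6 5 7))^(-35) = (0 18)(2 15)(3 14 17 9)(4 7)(5 10)(6 12)(11 13) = ((0 11 5 7 12 18 13 10 4 6)(2 15)(3 14 17 9))^(-35)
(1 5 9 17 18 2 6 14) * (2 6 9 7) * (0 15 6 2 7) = (0 15 6 14 1 5)(2 9 17 18) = [15, 5, 9, 3, 4, 0, 14, 7, 8, 17, 10, 11, 12, 13, 1, 6, 16, 18, 2]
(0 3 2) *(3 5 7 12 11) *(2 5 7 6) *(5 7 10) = (0 10 5 6 2)(3 7 12 11) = [10, 1, 0, 7, 4, 6, 2, 12, 8, 9, 5, 3, 11]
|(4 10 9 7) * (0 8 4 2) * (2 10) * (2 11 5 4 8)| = |(0 2)(4 11 5)(7 10 9)| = 6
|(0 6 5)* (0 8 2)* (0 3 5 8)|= |(0 6 8 2 3 5)|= 6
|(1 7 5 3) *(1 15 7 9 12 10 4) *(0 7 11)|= 30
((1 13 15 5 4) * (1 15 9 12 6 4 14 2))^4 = (1 6 14 9 15)(2 12 5 13 4)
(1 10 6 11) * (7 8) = (1 10 6 11)(7 8) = [0, 10, 2, 3, 4, 5, 11, 8, 7, 9, 6, 1]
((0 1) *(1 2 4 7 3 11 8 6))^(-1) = ((0 2 4 7 3 11 8 6 1))^(-1) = (0 1 6 8 11 3 7 4 2)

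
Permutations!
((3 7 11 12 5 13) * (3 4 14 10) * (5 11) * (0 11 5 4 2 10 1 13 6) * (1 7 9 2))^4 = (0 6 5 12 11)(4 14 7)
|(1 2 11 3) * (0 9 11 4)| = |(0 9 11 3 1 2 4)| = 7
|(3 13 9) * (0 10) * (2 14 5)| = 6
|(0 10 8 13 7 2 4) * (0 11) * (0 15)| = 9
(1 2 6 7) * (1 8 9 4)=(1 2 6 7 8 9 4)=[0, 2, 6, 3, 1, 5, 7, 8, 9, 4]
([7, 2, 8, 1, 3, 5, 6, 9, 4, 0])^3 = (9)(1 4 2 3 8)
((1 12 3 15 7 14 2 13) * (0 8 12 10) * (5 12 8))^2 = (0 12 15 14 13 10 5 3 7 2 1)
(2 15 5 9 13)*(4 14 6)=(2 15 5 9 13)(4 14 6)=[0, 1, 15, 3, 14, 9, 4, 7, 8, 13, 10, 11, 12, 2, 6, 5]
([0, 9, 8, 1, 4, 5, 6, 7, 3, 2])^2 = [0, 2, 3, 9, 4, 5, 6, 7, 1, 8]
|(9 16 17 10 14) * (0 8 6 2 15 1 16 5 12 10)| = 40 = |(0 8 6 2 15 1 16 17)(5 12 10 14 9)|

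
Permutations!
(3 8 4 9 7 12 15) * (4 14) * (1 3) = (1 3 8 14 4 9 7 12 15) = [0, 3, 2, 8, 9, 5, 6, 12, 14, 7, 10, 11, 15, 13, 4, 1]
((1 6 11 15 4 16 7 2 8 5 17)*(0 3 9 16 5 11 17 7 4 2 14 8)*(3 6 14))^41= ((0 6 17 1 14 8 11 15 2)(3 9 16 4 5 7))^41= (0 8 6 11 17 15 1 2 14)(3 7 5 4 16 9)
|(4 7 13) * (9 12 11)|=|(4 7 13)(9 12 11)|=3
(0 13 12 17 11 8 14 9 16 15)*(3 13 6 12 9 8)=(0 6 12 17 11 3 13 9 16 15)(8 14)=[6, 1, 2, 13, 4, 5, 12, 7, 14, 16, 10, 3, 17, 9, 8, 0, 15, 11]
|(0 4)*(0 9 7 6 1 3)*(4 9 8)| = 6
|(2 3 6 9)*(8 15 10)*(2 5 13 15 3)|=|(3 6 9 5 13 15 10 8)|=8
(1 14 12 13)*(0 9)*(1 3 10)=(0 9)(1 14 12 13 3 10)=[9, 14, 2, 10, 4, 5, 6, 7, 8, 0, 1, 11, 13, 3, 12]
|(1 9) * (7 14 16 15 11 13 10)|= |(1 9)(7 14 16 15 11 13 10)|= 14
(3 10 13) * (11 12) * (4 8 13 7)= (3 10 7 4 8 13)(11 12)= [0, 1, 2, 10, 8, 5, 6, 4, 13, 9, 7, 12, 11, 3]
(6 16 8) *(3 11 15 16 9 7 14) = [0, 1, 2, 11, 4, 5, 9, 14, 6, 7, 10, 15, 12, 13, 3, 16, 8] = (3 11 15 16 8 6 9 7 14)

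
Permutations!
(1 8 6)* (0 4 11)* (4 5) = [5, 8, 2, 3, 11, 4, 1, 7, 6, 9, 10, 0] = (0 5 4 11)(1 8 6)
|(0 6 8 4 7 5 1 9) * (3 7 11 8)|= 21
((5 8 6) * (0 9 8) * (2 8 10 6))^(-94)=(0 9 10 6 5)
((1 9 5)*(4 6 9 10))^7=((1 10 4 6 9 5))^7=(1 10 4 6 9 5)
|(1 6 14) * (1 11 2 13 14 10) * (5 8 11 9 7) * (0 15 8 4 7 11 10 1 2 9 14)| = 6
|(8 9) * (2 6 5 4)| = |(2 6 5 4)(8 9)| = 4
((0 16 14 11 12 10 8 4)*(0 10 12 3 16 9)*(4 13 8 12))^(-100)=((0 9)(3 16 14 11)(4 10 12)(8 13))^(-100)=(16)(4 12 10)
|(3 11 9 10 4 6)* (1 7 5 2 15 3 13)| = 12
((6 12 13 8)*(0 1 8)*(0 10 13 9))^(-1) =((0 1 8 6 12 9)(10 13))^(-1) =(0 9 12 6 8 1)(10 13)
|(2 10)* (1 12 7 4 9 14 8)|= |(1 12 7 4 9 14 8)(2 10)|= 14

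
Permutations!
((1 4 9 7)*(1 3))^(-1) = ((1 4 9 7 3))^(-1) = (1 3 7 9 4)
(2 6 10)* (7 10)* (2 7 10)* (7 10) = [0, 1, 6, 3, 4, 5, 7, 2, 8, 9, 10] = (10)(2 6 7)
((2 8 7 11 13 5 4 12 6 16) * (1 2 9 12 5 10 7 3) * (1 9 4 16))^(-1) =((1 2 8 3 9 12 6)(4 5 16)(7 11 13 10))^(-1) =(1 6 12 9 3 8 2)(4 16 5)(7 10 13 11)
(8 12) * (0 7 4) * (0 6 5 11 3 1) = (0 7 4 6 5 11 3 1)(8 12) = [7, 0, 2, 1, 6, 11, 5, 4, 12, 9, 10, 3, 8]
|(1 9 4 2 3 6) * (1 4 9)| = 4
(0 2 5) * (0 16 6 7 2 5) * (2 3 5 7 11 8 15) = (0 7 3 5 16 6 11 8 15 2) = [7, 1, 0, 5, 4, 16, 11, 3, 15, 9, 10, 8, 12, 13, 14, 2, 6]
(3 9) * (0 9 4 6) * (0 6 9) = (3 4 9) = [0, 1, 2, 4, 9, 5, 6, 7, 8, 3]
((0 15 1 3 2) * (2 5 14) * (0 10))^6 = (0 2 5 1)(3 15 10 14)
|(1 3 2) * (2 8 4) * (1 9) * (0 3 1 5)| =7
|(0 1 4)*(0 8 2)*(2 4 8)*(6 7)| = |(0 1 8 4 2)(6 7)| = 10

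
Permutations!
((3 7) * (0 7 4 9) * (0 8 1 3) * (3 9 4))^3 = ((0 7)(1 9 8))^3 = (9)(0 7)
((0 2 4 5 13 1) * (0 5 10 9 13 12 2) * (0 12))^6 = (0 13 4)(1 10 12)(2 5 9)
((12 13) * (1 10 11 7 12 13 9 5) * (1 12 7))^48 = ((13)(1 10 11)(5 12 9))^48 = (13)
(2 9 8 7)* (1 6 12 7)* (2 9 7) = [0, 6, 7, 3, 4, 5, 12, 9, 1, 8, 10, 11, 2] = (1 6 12 2 7 9 8)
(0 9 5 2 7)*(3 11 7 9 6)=(0 6 3 11 7)(2 9 5)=[6, 1, 9, 11, 4, 2, 3, 0, 8, 5, 10, 7]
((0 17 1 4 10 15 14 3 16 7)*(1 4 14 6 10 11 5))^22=(0 4 5 14 16)(1 3 7 17 11)(6 10 15)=((0 17 4 11 5 1 14 3 16 7)(6 10 15))^22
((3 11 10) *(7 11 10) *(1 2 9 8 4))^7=(1 9 4 2 8)(3 10)(7 11)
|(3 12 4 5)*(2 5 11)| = |(2 5 3 12 4 11)| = 6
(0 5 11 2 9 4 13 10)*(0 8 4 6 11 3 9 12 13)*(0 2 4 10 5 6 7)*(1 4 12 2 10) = (0 6 11 12 13 5 3 9 7)(1 4 10 8) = [6, 4, 2, 9, 10, 3, 11, 0, 1, 7, 8, 12, 13, 5]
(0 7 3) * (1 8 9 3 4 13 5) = [7, 8, 2, 0, 13, 1, 6, 4, 9, 3, 10, 11, 12, 5] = (0 7 4 13 5 1 8 9 3)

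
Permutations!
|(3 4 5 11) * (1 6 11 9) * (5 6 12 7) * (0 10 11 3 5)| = 24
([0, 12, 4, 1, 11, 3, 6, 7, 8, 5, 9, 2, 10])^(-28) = (1 10 5)(2 11 4)(3 12 9)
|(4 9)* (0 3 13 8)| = 4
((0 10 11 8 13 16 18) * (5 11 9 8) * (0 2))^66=((0 10 9 8 13 16 18 2)(5 11))^66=(0 9 13 18)(2 10 8 16)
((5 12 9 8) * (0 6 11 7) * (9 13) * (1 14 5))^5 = ((0 6 11 7)(1 14 5 12 13 9 8))^5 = (0 6 11 7)(1 9 12 14 8 13 5)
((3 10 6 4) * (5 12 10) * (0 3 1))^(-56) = (12)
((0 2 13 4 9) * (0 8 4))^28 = (0 2 13)(4 9 8) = ((0 2 13)(4 9 8))^28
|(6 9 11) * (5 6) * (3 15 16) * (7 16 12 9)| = |(3 15 12 9 11 5 6 7 16)| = 9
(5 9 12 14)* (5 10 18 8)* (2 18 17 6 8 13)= (2 18 13)(5 9 12 14 10 17 6 8)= [0, 1, 18, 3, 4, 9, 8, 7, 5, 12, 17, 11, 14, 2, 10, 15, 16, 6, 13]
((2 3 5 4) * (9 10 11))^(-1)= (2 4 5 3)(9 11 10)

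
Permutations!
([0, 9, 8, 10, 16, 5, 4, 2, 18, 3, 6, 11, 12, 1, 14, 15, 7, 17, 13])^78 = (1 16)(2 3)(4 13)(6 18)(7 9)(8 10)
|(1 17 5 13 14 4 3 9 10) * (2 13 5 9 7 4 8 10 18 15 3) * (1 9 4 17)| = |(2 13 14 8 10 9 18 15 3 7 17 4)| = 12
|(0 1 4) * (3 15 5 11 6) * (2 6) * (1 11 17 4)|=9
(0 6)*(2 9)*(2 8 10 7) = (0 6)(2 9 8 10 7) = [6, 1, 9, 3, 4, 5, 0, 2, 10, 8, 7]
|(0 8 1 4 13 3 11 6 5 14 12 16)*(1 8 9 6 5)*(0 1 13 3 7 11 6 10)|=|(0 9 10)(1 4 3 6 13 7 11 5 14 12 16)|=33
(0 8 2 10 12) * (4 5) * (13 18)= (0 8 2 10 12)(4 5)(13 18)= [8, 1, 10, 3, 5, 4, 6, 7, 2, 9, 12, 11, 0, 18, 14, 15, 16, 17, 13]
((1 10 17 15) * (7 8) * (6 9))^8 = (17)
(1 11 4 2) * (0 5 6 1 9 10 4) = (0 5 6 1 11)(2 9 10 4) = [5, 11, 9, 3, 2, 6, 1, 7, 8, 10, 4, 0]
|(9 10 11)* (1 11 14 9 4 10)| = 6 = |(1 11 4 10 14 9)|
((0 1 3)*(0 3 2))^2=(3)(0 2 1)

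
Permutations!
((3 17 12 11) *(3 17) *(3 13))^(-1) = (3 13)(11 12 17)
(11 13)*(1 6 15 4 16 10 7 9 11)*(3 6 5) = [0, 5, 2, 6, 16, 3, 15, 9, 8, 11, 7, 13, 12, 1, 14, 4, 10] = (1 5 3 6 15 4 16 10 7 9 11 13)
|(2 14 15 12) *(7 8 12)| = 6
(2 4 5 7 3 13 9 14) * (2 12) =(2 4 5 7 3 13 9 14 12) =[0, 1, 4, 13, 5, 7, 6, 3, 8, 14, 10, 11, 2, 9, 12]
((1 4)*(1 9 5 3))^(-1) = (1 3 5 9 4)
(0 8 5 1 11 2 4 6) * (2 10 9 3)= (0 8 5 1 11 10 9 3 2 4 6)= [8, 11, 4, 2, 6, 1, 0, 7, 5, 3, 9, 10]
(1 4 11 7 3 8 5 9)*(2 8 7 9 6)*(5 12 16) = (1 4 11 9)(2 8 12 16 5 6)(3 7) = [0, 4, 8, 7, 11, 6, 2, 3, 12, 1, 10, 9, 16, 13, 14, 15, 5]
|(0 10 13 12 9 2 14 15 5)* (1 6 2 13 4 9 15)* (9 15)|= |(0 10 4 15 5)(1 6 2 14)(9 13 12)|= 60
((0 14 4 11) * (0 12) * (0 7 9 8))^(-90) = (0 9 12 4)(7 11 14 8)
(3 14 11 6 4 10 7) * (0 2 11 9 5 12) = (0 2 11 6 4 10 7 3 14 9 5 12) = [2, 1, 11, 14, 10, 12, 4, 3, 8, 5, 7, 6, 0, 13, 9]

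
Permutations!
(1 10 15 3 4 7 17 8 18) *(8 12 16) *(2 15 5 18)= (1 10 5 18)(2 15 3 4 7 17 12 16 8)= [0, 10, 15, 4, 7, 18, 6, 17, 2, 9, 5, 11, 16, 13, 14, 3, 8, 12, 1]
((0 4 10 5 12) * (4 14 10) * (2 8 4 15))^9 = (0 12 5 10 14)(2 8 4 15)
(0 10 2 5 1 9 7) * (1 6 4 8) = (0 10 2 5 6 4 8 1 9 7) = [10, 9, 5, 3, 8, 6, 4, 0, 1, 7, 2]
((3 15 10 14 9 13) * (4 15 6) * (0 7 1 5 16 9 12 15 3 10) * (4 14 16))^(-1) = ((0 7 1 5 4 3 6 14 12 15)(9 13 10 16))^(-1) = (0 15 12 14 6 3 4 5 1 7)(9 16 10 13)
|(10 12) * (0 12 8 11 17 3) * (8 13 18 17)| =14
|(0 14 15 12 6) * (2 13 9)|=|(0 14 15 12 6)(2 13 9)|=15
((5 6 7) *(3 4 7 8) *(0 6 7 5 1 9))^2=(0 8 4 7 9 6 3 5 1)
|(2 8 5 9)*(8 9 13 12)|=4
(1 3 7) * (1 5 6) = (1 3 7 5 6) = [0, 3, 2, 7, 4, 6, 1, 5]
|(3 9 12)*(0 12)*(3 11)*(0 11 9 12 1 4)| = 12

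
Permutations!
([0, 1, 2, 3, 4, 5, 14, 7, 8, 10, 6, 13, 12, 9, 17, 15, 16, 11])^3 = (6 11 10 17 9 14 13)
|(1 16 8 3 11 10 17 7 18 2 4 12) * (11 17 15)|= 30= |(1 16 8 3 17 7 18 2 4 12)(10 15 11)|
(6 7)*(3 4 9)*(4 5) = [0, 1, 2, 5, 9, 4, 7, 6, 8, 3] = (3 5 4 9)(6 7)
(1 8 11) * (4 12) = (1 8 11)(4 12) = [0, 8, 2, 3, 12, 5, 6, 7, 11, 9, 10, 1, 4]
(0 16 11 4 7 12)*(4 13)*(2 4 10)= (0 16 11 13 10 2 4 7 12)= [16, 1, 4, 3, 7, 5, 6, 12, 8, 9, 2, 13, 0, 10, 14, 15, 11]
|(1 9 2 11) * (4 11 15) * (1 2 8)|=12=|(1 9 8)(2 15 4 11)|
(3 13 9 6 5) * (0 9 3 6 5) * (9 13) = (0 13 3 9 5 6) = [13, 1, 2, 9, 4, 6, 0, 7, 8, 5, 10, 11, 12, 3]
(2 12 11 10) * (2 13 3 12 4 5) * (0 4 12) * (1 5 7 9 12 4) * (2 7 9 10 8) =(0 1 5 7 10 13 3)(2 4 9 12 11 8) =[1, 5, 4, 0, 9, 7, 6, 10, 2, 12, 13, 8, 11, 3]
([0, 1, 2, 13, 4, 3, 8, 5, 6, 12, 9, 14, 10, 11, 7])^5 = (3 5 7 14 11 13)(6 8)(9 10 12)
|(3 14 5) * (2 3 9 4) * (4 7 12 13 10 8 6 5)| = 8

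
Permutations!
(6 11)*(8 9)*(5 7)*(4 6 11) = (11)(4 6)(5 7)(8 9) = [0, 1, 2, 3, 6, 7, 4, 5, 9, 8, 10, 11]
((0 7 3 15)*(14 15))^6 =(0 7 3 14 15)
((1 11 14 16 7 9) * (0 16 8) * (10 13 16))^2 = ((0 10 13 16 7 9 1 11 14 8))^2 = (0 13 7 1 14)(8 10 16 9 11)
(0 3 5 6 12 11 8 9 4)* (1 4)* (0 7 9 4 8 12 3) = (1 8 4 7 9)(3 5 6)(11 12) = [0, 8, 2, 5, 7, 6, 3, 9, 4, 1, 10, 12, 11]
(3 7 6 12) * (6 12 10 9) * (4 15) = [0, 1, 2, 7, 15, 5, 10, 12, 8, 6, 9, 11, 3, 13, 14, 4] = (3 7 12)(4 15)(6 10 9)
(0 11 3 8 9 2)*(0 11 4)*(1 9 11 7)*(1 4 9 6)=[9, 6, 7, 8, 0, 5, 1, 4, 11, 2, 10, 3]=(0 9 2 7 4)(1 6)(3 8 11)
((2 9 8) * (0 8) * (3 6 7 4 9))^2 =(0 2 6 4)(3 7 9 8)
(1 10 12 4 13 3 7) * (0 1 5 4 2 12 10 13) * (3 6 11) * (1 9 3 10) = (0 9 3 7 5 4)(1 13 6 11 10)(2 12) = [9, 13, 12, 7, 0, 4, 11, 5, 8, 3, 1, 10, 2, 6]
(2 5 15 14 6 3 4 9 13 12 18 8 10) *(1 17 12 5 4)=(1 17 12 18 8 10 2 4 9 13 5 15 14 6 3)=[0, 17, 4, 1, 9, 15, 3, 7, 10, 13, 2, 11, 18, 5, 6, 14, 16, 12, 8]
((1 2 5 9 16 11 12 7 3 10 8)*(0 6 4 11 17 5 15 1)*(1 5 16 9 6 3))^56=(17)(1 15 6 11 7 2 5 4 12)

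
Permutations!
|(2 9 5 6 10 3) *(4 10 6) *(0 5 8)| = 8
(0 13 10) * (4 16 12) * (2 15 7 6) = [13, 1, 15, 3, 16, 5, 2, 6, 8, 9, 0, 11, 4, 10, 14, 7, 12] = (0 13 10)(2 15 7 6)(4 16 12)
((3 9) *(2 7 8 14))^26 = (2 8)(7 14) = ((2 7 8 14)(3 9))^26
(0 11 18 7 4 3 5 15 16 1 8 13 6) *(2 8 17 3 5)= (0 11 18 7 4 5 15 16 1 17 3 2 8 13 6)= [11, 17, 8, 2, 5, 15, 0, 4, 13, 9, 10, 18, 12, 6, 14, 16, 1, 3, 7]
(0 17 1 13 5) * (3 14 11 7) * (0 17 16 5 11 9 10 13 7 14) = (0 16 5 17 1 7 3)(9 10 13 11 14) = [16, 7, 2, 0, 4, 17, 6, 3, 8, 10, 13, 14, 12, 11, 9, 15, 5, 1]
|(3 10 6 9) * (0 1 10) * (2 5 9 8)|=9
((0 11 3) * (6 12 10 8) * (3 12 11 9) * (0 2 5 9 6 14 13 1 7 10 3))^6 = (14)(0 5 3 11)(2 12 6 9)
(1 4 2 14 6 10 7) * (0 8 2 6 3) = (0 8 2 14 3)(1 4 6 10 7) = [8, 4, 14, 0, 6, 5, 10, 1, 2, 9, 7, 11, 12, 13, 3]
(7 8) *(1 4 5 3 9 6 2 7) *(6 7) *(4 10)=(1 10 4 5 3 9 7 8)(2 6)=[0, 10, 6, 9, 5, 3, 2, 8, 1, 7, 4]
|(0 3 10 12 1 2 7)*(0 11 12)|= 15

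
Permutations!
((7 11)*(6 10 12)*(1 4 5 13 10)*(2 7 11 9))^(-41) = (1 4 5 13 10 12 6)(2 7 9)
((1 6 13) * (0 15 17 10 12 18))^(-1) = (0 18 12 10 17 15)(1 13 6)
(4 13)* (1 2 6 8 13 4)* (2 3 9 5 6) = (1 3 9 5 6 8 13) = [0, 3, 2, 9, 4, 6, 8, 7, 13, 5, 10, 11, 12, 1]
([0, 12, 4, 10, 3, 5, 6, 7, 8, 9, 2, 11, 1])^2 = [0, 1, 3, 2, 10, 5, 6, 7, 8, 9, 4, 11, 12]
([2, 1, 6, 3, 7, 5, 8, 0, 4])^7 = [2, 1, 6, 3, 7, 5, 8, 0, 4]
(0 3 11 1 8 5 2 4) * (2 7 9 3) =(0 2 4)(1 8 5 7 9 3 11) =[2, 8, 4, 11, 0, 7, 6, 9, 5, 3, 10, 1]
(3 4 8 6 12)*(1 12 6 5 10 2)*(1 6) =(1 12 3 4 8 5 10 2 6) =[0, 12, 6, 4, 8, 10, 1, 7, 5, 9, 2, 11, 3]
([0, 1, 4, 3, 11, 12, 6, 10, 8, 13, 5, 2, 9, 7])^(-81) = (5 13)(7 12)(9 10)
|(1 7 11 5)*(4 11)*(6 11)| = 6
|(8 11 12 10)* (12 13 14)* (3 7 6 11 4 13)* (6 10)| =|(3 7 10 8 4 13 14 12 6 11)| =10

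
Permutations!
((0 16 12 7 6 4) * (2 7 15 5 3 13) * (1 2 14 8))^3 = (0 15 13 1 6 16 5 14 2 4 12 3 8 7)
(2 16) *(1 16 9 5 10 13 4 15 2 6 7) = [0, 16, 9, 3, 15, 10, 7, 1, 8, 5, 13, 11, 12, 4, 14, 2, 6] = (1 16 6 7)(2 9 5 10 13 4 15)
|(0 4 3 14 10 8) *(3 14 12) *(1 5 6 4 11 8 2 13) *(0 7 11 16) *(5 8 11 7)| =18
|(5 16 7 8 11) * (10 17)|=10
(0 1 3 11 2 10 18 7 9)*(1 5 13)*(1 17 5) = (0 1 3 11 2 10 18 7 9)(5 13 17) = [1, 3, 10, 11, 4, 13, 6, 9, 8, 0, 18, 2, 12, 17, 14, 15, 16, 5, 7]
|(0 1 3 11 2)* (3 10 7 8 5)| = 9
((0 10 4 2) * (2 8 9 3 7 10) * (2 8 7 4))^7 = (0 2 10 7 4 3 9 8)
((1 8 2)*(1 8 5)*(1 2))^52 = ((1 5 2 8))^52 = (8)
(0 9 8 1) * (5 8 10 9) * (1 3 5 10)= [10, 0, 2, 5, 4, 8, 6, 7, 3, 1, 9]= (0 10 9 1)(3 5 8)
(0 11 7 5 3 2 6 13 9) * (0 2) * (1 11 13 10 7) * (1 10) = (0 13 9 2 6 1 11 10 7 5 3) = [13, 11, 6, 0, 4, 3, 1, 5, 8, 2, 7, 10, 12, 9]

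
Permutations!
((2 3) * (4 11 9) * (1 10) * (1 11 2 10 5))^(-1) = (1 5)(2 4 9 11 10 3)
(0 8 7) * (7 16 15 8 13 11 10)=[13, 1, 2, 3, 4, 5, 6, 0, 16, 9, 7, 10, 12, 11, 14, 8, 15]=(0 13 11 10 7)(8 16 15)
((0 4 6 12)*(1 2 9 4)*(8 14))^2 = (14)(0 2 4 12 1 9 6)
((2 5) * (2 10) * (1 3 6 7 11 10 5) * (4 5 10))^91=(1 3 6 7 11 4 5 10 2)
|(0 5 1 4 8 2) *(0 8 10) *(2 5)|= 7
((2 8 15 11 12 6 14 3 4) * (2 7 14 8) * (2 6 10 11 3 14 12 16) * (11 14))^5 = (2 4 11 15 10 6 7 16 3 14 8 12) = ((2 6 8 15 3 4 7 12 10 14 11 16))^5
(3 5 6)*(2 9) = (2 9)(3 5 6) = [0, 1, 9, 5, 4, 6, 3, 7, 8, 2]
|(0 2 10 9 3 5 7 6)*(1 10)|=9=|(0 2 1 10 9 3 5 7 6)|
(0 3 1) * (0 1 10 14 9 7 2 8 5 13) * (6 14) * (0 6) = (0 3 10)(2 8 5 13 6 14 9 7) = [3, 1, 8, 10, 4, 13, 14, 2, 5, 7, 0, 11, 12, 6, 9]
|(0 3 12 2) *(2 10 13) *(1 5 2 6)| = 9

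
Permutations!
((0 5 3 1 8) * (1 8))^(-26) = (0 3)(5 8)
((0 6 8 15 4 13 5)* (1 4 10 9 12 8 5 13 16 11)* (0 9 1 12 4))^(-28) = ((0 6 5 9 4 16 11 12 8 15 10 1))^(-28) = (0 8 4)(1 12 9)(5 10 11)(6 15 16)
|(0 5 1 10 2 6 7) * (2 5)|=|(0 2 6 7)(1 10 5)|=12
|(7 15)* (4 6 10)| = |(4 6 10)(7 15)| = 6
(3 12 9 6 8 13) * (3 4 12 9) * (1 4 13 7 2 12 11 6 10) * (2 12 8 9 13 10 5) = (1 4 11 6 9 5 2 8 7 12 3 13 10) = [0, 4, 8, 13, 11, 2, 9, 12, 7, 5, 1, 6, 3, 10]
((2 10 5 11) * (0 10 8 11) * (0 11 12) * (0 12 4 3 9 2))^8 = ((12)(0 10 5 11)(2 8 4 3 9))^8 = (12)(2 3 8 9 4)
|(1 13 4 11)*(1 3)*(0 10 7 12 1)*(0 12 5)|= 12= |(0 10 7 5)(1 13 4 11 3 12)|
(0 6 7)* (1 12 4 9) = (0 6 7)(1 12 4 9) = [6, 12, 2, 3, 9, 5, 7, 0, 8, 1, 10, 11, 4]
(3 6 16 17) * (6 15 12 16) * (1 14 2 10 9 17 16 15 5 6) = (1 14 2 10 9 17 3 5 6)(12 15) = [0, 14, 10, 5, 4, 6, 1, 7, 8, 17, 9, 11, 15, 13, 2, 12, 16, 3]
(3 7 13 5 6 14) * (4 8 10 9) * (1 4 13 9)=(1 4 8 10)(3 7 9 13 5 6 14)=[0, 4, 2, 7, 8, 6, 14, 9, 10, 13, 1, 11, 12, 5, 3]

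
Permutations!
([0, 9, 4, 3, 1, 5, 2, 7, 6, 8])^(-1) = (1 4 2 6 8 9)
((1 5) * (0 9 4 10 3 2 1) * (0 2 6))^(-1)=((0 9 4 10 3 6)(1 5 2))^(-1)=(0 6 3 10 4 9)(1 2 5)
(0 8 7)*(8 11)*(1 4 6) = [11, 4, 2, 3, 6, 5, 1, 0, 7, 9, 10, 8] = (0 11 8 7)(1 4 6)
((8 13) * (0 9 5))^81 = (8 13)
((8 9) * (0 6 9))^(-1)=(0 8 9 6)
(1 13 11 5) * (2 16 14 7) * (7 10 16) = (1 13 11 5)(2 7)(10 16 14) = [0, 13, 7, 3, 4, 1, 6, 2, 8, 9, 16, 5, 12, 11, 10, 15, 14]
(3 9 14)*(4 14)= (3 9 4 14)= [0, 1, 2, 9, 14, 5, 6, 7, 8, 4, 10, 11, 12, 13, 3]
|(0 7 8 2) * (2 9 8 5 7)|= |(0 2)(5 7)(8 9)|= 2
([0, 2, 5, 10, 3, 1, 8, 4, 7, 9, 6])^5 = (1 5 2)(3 4 7 8 6 10)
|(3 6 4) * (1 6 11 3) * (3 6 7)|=|(1 7 3 11 6 4)|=6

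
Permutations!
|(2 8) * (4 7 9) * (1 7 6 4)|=6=|(1 7 9)(2 8)(4 6)|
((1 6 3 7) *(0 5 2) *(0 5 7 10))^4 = (0 3 1)(6 7 10)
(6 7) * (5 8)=[0, 1, 2, 3, 4, 8, 7, 6, 5]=(5 8)(6 7)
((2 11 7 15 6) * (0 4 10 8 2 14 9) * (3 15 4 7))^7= (0 3 4 6 8 9 11 7 15 10 14 2)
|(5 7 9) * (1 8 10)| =3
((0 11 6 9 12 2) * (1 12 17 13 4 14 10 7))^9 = ((0 11 6 9 17 13 4 14 10 7 1 12 2))^9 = (0 7 13 11 1 4 6 12 14 9 2 10 17)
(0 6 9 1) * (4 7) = (0 6 9 1)(4 7) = [6, 0, 2, 3, 7, 5, 9, 4, 8, 1]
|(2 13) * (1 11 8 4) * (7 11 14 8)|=|(1 14 8 4)(2 13)(7 11)|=4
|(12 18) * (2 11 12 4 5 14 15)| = 8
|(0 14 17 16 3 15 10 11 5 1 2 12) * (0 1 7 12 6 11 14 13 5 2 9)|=42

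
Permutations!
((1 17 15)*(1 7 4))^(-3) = ((1 17 15 7 4))^(-3) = (1 15 4 17 7)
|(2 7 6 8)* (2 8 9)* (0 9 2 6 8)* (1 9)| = |(0 1 9 6 2 7 8)| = 7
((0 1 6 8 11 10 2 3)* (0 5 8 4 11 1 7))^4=((0 7)(1 6 4 11 10 2 3 5 8))^4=(1 10 8 11 5 4 3 6 2)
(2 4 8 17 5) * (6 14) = [0, 1, 4, 3, 8, 2, 14, 7, 17, 9, 10, 11, 12, 13, 6, 15, 16, 5] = (2 4 8 17 5)(6 14)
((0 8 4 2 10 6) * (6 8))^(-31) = (0 6)(2 10 8 4)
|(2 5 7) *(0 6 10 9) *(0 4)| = 15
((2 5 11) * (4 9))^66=((2 5 11)(4 9))^66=(11)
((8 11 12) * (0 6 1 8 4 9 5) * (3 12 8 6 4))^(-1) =(0 5 9 4)(1 6)(3 12)(8 11)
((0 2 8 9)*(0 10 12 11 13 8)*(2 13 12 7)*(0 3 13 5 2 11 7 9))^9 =((0 5 2 3 13 8)(7 11 12)(9 10))^9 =(0 3)(2 8)(5 13)(9 10)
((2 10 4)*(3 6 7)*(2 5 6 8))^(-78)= (2 4 6 3)(5 7 8 10)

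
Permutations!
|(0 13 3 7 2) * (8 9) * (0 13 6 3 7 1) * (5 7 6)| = 8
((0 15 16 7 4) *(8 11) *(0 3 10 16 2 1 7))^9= ((0 15 2 1 7 4 3 10 16)(8 11))^9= (16)(8 11)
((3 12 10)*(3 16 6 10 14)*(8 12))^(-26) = ((3 8 12 14)(6 10 16))^(-26) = (3 12)(6 10 16)(8 14)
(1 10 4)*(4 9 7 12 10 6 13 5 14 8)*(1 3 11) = (1 6 13 5 14 8 4 3 11)(7 12 10 9) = [0, 6, 2, 11, 3, 14, 13, 12, 4, 7, 9, 1, 10, 5, 8]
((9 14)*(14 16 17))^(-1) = ((9 16 17 14))^(-1) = (9 14 17 16)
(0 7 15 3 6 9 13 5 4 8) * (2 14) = [7, 1, 14, 6, 8, 4, 9, 15, 0, 13, 10, 11, 12, 5, 2, 3] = (0 7 15 3 6 9 13 5 4 8)(2 14)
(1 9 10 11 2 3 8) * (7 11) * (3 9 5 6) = [0, 5, 9, 8, 4, 6, 3, 11, 1, 10, 7, 2] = (1 5 6 3 8)(2 9 10 7 11)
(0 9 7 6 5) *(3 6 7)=(0 9 3 6 5)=[9, 1, 2, 6, 4, 0, 5, 7, 8, 3]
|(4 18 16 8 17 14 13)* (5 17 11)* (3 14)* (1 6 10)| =|(1 6 10)(3 14 13 4 18 16 8 11 5 17)| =30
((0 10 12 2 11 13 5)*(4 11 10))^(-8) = ((0 4 11 13 5)(2 10 12))^(-8) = (0 11 5 4 13)(2 10 12)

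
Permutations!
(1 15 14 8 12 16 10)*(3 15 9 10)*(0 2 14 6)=(0 2 14 8 12 16 3 15 6)(1 9 10)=[2, 9, 14, 15, 4, 5, 0, 7, 12, 10, 1, 11, 16, 13, 8, 6, 3]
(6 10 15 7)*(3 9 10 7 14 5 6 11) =(3 9 10 15 14 5 6 7 11) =[0, 1, 2, 9, 4, 6, 7, 11, 8, 10, 15, 3, 12, 13, 5, 14]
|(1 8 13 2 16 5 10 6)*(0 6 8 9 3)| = |(0 6 1 9 3)(2 16 5 10 8 13)| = 30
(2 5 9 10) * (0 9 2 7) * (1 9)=(0 1 9 10 7)(2 5)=[1, 9, 5, 3, 4, 2, 6, 0, 8, 10, 7]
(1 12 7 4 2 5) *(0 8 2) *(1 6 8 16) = (0 16 1 12 7 4)(2 5 6 8) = [16, 12, 5, 3, 0, 6, 8, 4, 2, 9, 10, 11, 7, 13, 14, 15, 1]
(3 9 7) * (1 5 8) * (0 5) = [5, 0, 2, 9, 4, 8, 6, 3, 1, 7] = (0 5 8 1)(3 9 7)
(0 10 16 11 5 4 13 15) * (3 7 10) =[3, 1, 2, 7, 13, 4, 6, 10, 8, 9, 16, 5, 12, 15, 14, 0, 11] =(0 3 7 10 16 11 5 4 13 15)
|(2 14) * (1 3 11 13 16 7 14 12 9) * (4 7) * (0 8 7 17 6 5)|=|(0 8 7 14 2 12 9 1 3 11 13 16 4 17 6 5)|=16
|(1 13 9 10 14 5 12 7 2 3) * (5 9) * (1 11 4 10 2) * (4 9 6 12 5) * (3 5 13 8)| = 14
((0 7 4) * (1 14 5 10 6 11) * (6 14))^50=((0 7 4)(1 6 11)(5 10 14))^50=(0 4 7)(1 11 6)(5 14 10)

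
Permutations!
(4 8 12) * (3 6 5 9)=[0, 1, 2, 6, 8, 9, 5, 7, 12, 3, 10, 11, 4]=(3 6 5 9)(4 8 12)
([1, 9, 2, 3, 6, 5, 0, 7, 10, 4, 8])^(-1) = [6, 0, 2, 3, 9, 5, 4, 7, 10, 1, 8]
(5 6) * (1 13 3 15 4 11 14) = (1 13 3 15 4 11 14)(5 6) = [0, 13, 2, 15, 11, 6, 5, 7, 8, 9, 10, 14, 12, 3, 1, 4]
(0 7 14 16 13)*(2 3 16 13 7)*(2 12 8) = (0 12 8 2 3 16 7 14 13) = [12, 1, 3, 16, 4, 5, 6, 14, 2, 9, 10, 11, 8, 0, 13, 15, 7]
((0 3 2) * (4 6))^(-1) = ((0 3 2)(4 6))^(-1) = (0 2 3)(4 6)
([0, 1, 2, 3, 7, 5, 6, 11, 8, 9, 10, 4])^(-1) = [0, 1, 2, 3, 11, 5, 6, 4, 8, 9, 10, 7]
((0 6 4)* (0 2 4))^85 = (0 6)(2 4)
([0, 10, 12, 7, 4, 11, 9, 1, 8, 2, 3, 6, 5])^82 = [0, 3, 6, 1, 4, 2, 5, 10, 8, 11, 7, 12, 9]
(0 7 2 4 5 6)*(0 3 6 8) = (0 7 2 4 5 8)(3 6) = [7, 1, 4, 6, 5, 8, 3, 2, 0]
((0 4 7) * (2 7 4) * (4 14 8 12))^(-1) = (0 7 2)(4 12 8 14)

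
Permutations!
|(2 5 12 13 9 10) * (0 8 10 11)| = |(0 8 10 2 5 12 13 9 11)| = 9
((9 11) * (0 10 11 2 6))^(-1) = (0 6 2 9 11 10) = ((0 10 11 9 2 6))^(-1)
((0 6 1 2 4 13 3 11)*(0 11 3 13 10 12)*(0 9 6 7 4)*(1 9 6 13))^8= (0 1 9 12 4)(2 13 6 10 7)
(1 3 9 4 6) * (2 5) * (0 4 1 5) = (0 4 6 5 2)(1 3 9) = [4, 3, 0, 9, 6, 2, 5, 7, 8, 1]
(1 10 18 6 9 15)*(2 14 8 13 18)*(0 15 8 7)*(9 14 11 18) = [15, 10, 11, 3, 4, 5, 14, 0, 13, 8, 2, 18, 12, 9, 7, 1, 16, 17, 6] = (0 15 1 10 2 11 18 6 14 7)(8 13 9)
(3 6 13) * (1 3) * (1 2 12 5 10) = [0, 3, 12, 6, 4, 10, 13, 7, 8, 9, 1, 11, 5, 2] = (1 3 6 13 2 12 5 10)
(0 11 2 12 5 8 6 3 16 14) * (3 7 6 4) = (0 11 2 12 5 8 4 3 16 14)(6 7) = [11, 1, 12, 16, 3, 8, 7, 6, 4, 9, 10, 2, 5, 13, 0, 15, 14]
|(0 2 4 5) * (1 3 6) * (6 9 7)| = 20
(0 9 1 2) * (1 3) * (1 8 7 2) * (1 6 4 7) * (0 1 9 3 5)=(0 3 8 9 5)(1 6 4 7 2)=[3, 6, 1, 8, 7, 0, 4, 2, 9, 5]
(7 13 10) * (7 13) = (10 13) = [0, 1, 2, 3, 4, 5, 6, 7, 8, 9, 13, 11, 12, 10]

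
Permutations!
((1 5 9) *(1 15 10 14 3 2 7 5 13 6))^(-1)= (1 6 13)(2 3 14 10 15 9 5 7)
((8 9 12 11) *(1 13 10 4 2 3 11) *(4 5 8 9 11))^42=(1 10 8 9)(5 11 12 13)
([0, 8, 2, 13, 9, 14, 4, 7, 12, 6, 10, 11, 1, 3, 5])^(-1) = (1 12 8)(3 13)(4 6 9)(5 14)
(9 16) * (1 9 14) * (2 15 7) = [0, 9, 15, 3, 4, 5, 6, 2, 8, 16, 10, 11, 12, 13, 1, 7, 14] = (1 9 16 14)(2 15 7)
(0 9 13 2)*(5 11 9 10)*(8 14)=(0 10 5 11 9 13 2)(8 14)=[10, 1, 0, 3, 4, 11, 6, 7, 14, 13, 5, 9, 12, 2, 8]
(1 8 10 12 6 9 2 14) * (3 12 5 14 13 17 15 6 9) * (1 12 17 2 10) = (1 8)(2 13)(3 17 15 6)(5 14 12 9 10) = [0, 8, 13, 17, 4, 14, 3, 7, 1, 10, 5, 11, 9, 2, 12, 6, 16, 15]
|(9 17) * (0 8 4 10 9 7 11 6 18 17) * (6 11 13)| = 5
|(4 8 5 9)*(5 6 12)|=6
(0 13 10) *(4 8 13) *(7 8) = (0 4 7 8 13 10) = [4, 1, 2, 3, 7, 5, 6, 8, 13, 9, 0, 11, 12, 10]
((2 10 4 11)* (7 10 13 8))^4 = (2 10 13 4 8 11 7) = ((2 13 8 7 10 4 11))^4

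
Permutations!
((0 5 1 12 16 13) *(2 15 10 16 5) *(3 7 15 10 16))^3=((0 2 10 3 7 15 16 13)(1 12 5))^3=(0 3 16 2 7 13 10 15)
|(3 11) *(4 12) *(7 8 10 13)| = 4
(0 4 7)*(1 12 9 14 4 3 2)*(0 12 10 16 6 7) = [3, 10, 1, 2, 0, 5, 7, 12, 8, 14, 16, 11, 9, 13, 4, 15, 6] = (0 3 2 1 10 16 6 7 12 9 14 4)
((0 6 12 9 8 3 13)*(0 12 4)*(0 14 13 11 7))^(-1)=((0 6 4 14 13 12 9 8 3 11 7))^(-1)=(0 7 11 3 8 9 12 13 14 4 6)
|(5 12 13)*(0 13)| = |(0 13 5 12)| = 4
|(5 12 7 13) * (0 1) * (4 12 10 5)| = 4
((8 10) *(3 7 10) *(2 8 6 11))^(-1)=((2 8 3 7 10 6 11))^(-1)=(2 11 6 10 7 3 8)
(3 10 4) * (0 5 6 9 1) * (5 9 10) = (0 9 1)(3 5 6 10 4) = [9, 0, 2, 5, 3, 6, 10, 7, 8, 1, 4]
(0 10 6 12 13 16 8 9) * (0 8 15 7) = (0 10 6 12 13 16 15 7)(8 9) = [10, 1, 2, 3, 4, 5, 12, 0, 9, 8, 6, 11, 13, 16, 14, 7, 15]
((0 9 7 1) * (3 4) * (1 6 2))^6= (9)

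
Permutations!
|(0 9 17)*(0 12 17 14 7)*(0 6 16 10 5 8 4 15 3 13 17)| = 15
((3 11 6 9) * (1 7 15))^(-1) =((1 7 15)(3 11 6 9))^(-1) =(1 15 7)(3 9 6 11)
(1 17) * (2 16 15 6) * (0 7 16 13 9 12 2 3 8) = (0 7 16 15 6 3 8)(1 17)(2 13 9 12) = [7, 17, 13, 8, 4, 5, 3, 16, 0, 12, 10, 11, 2, 9, 14, 6, 15, 1]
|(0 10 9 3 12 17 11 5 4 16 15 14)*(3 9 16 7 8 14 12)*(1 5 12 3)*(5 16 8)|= |(0 10 8 14)(1 16 15 3)(4 7 5)(11 12 17)|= 12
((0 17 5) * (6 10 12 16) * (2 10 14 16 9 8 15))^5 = (0 5 17)(2 15 8 9 12 10)(6 16 14)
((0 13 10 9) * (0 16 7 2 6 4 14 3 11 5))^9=((0 13 10 9 16 7 2 6 4 14 3 11 5))^9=(0 14 7 13 3 2 10 11 6 9 5 4 16)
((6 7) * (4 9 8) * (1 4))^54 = (1 9)(4 8) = ((1 4 9 8)(6 7))^54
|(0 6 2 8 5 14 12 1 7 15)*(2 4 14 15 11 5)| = 10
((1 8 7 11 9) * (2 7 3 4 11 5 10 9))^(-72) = (1 10 7 11 3)(2 4 8 9 5)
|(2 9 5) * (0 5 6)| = 5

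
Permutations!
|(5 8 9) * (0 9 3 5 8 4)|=|(0 9 8 3 5 4)|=6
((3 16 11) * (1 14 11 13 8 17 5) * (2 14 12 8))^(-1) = (1 5 17 8 12)(2 13 16 3 11 14)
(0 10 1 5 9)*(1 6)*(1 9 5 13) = (0 10 6 9)(1 13) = [10, 13, 2, 3, 4, 5, 9, 7, 8, 0, 6, 11, 12, 1]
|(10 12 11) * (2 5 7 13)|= 12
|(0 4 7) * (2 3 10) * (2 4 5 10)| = |(0 5 10 4 7)(2 3)| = 10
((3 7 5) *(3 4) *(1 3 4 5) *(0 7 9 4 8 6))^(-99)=(0 4 1 6 9 7 8 3)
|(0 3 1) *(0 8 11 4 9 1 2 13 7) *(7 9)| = 10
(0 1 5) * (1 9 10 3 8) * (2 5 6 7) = (0 9 10 3 8 1 6 7 2 5) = [9, 6, 5, 8, 4, 0, 7, 2, 1, 10, 3]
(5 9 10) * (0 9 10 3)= (0 9 3)(5 10)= [9, 1, 2, 0, 4, 10, 6, 7, 8, 3, 5]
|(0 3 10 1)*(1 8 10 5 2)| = |(0 3 5 2 1)(8 10)| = 10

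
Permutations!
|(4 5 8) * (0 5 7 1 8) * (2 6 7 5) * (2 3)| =9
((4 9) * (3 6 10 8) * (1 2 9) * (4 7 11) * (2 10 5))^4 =((1 10 8 3 6 5 2 9 7 11 4))^4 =(1 6 7 10 5 11 8 2 4 3 9)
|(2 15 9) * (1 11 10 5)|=|(1 11 10 5)(2 15 9)|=12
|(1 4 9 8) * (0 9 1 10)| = 4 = |(0 9 8 10)(1 4)|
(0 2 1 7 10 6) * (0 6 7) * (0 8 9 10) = (0 2 1 8 9 10 7) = [2, 8, 1, 3, 4, 5, 6, 0, 9, 10, 7]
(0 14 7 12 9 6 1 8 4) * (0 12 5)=(0 14 7 5)(1 8 4 12 9 6)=[14, 8, 2, 3, 12, 0, 1, 5, 4, 6, 10, 11, 9, 13, 7]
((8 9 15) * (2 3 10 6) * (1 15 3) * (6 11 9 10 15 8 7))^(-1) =(1 2 6 7 15 3 9 11 10 8)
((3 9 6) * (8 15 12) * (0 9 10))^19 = ((0 9 6 3 10)(8 15 12))^19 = (0 10 3 6 9)(8 15 12)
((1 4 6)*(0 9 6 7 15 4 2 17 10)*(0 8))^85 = ((0 9 6 1 2 17 10 8)(4 7 15))^85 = (0 17 6 8 2 9 10 1)(4 7 15)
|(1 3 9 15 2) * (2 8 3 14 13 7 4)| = 12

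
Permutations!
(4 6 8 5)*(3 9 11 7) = (3 9 11 7)(4 6 8 5) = [0, 1, 2, 9, 6, 4, 8, 3, 5, 11, 10, 7]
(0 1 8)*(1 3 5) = (0 3 5 1 8) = [3, 8, 2, 5, 4, 1, 6, 7, 0]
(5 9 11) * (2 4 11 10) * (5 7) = (2 4 11 7 5 9 10) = [0, 1, 4, 3, 11, 9, 6, 5, 8, 10, 2, 7]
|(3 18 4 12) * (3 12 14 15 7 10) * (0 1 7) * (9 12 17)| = |(0 1 7 10 3 18 4 14 15)(9 12 17)| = 9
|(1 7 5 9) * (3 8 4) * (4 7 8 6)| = |(1 8 7 5 9)(3 6 4)| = 15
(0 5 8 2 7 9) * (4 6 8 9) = (0 5 9)(2 7 4 6 8) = [5, 1, 7, 3, 6, 9, 8, 4, 2, 0]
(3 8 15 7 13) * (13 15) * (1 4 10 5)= (1 4 10 5)(3 8 13)(7 15)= [0, 4, 2, 8, 10, 1, 6, 15, 13, 9, 5, 11, 12, 3, 14, 7]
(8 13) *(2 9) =(2 9)(8 13) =[0, 1, 9, 3, 4, 5, 6, 7, 13, 2, 10, 11, 12, 8]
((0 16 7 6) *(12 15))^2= (0 7)(6 16)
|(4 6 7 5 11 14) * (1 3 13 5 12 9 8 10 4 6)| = 13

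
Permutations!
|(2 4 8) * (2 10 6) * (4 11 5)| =7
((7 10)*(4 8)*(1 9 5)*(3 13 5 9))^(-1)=((1 3 13 5)(4 8)(7 10))^(-1)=(1 5 13 3)(4 8)(7 10)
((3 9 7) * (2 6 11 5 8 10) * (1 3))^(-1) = ((1 3 9 7)(2 6 11 5 8 10))^(-1) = (1 7 9 3)(2 10 8 5 11 6)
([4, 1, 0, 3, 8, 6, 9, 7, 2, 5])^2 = (0 8)(2 4)(5 9 6)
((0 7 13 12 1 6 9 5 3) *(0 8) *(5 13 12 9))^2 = ((0 7 12 1 6 5 3 8)(9 13))^2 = (13)(0 12 6 3)(1 5 8 7)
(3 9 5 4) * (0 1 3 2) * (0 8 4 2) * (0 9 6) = [1, 3, 8, 6, 9, 2, 0, 7, 4, 5] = (0 1 3 6)(2 8 4 9 5)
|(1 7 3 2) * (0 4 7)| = |(0 4 7 3 2 1)| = 6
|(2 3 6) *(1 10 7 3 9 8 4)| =9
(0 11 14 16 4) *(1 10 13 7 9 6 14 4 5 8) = (0 11 4)(1 10 13 7 9 6 14 16 5 8) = [11, 10, 2, 3, 0, 8, 14, 9, 1, 6, 13, 4, 12, 7, 16, 15, 5]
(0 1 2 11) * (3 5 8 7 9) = (0 1 2 11)(3 5 8 7 9) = [1, 2, 11, 5, 4, 8, 6, 9, 7, 3, 10, 0]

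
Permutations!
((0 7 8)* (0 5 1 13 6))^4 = (0 1 7 13 8 6 5)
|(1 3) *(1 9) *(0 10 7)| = 3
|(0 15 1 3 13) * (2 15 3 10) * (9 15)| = |(0 3 13)(1 10 2 9 15)| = 15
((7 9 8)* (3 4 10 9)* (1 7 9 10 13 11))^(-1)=((1 7 3 4 13 11)(8 9))^(-1)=(1 11 13 4 3 7)(8 9)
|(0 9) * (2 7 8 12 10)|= 10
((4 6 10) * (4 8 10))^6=(10)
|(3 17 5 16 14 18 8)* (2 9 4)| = |(2 9 4)(3 17 5 16 14 18 8)| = 21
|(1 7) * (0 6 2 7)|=5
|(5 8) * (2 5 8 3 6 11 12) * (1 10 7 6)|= 9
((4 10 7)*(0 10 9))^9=(0 9 4 7 10)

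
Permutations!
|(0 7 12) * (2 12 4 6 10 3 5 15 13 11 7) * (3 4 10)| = 9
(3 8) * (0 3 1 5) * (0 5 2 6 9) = (0 3 8 1 2 6 9) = [3, 2, 6, 8, 4, 5, 9, 7, 1, 0]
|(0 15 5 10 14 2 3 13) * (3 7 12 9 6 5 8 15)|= 24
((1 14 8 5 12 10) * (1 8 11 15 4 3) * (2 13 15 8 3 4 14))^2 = ((1 2 13 15 14 11 8 5 12 10 3))^2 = (1 13 14 8 12 3 2 15 11 5 10)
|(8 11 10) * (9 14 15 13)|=|(8 11 10)(9 14 15 13)|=12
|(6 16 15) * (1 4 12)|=3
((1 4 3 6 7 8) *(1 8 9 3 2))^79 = (1 4 2)(3 9 7 6)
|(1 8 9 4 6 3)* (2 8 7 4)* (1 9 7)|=7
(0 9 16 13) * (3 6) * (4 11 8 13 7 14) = (0 9 16 7 14 4 11 8 13)(3 6) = [9, 1, 2, 6, 11, 5, 3, 14, 13, 16, 10, 8, 12, 0, 4, 15, 7]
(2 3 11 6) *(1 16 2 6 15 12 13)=(1 16 2 3 11 15 12 13)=[0, 16, 3, 11, 4, 5, 6, 7, 8, 9, 10, 15, 13, 1, 14, 12, 2]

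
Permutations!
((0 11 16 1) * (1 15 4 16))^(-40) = (0 1 11)(4 15 16)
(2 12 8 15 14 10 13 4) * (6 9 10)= [0, 1, 12, 3, 2, 5, 9, 7, 15, 10, 13, 11, 8, 4, 6, 14]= (2 12 8 15 14 6 9 10 13 4)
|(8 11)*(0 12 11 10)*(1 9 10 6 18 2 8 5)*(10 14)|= 8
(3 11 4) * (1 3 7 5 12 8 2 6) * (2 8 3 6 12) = [0, 6, 12, 11, 7, 2, 1, 5, 8, 9, 10, 4, 3] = (1 6)(2 12 3 11 4 7 5)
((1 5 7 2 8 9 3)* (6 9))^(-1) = ((1 5 7 2 8 6 9 3))^(-1) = (1 3 9 6 8 2 7 5)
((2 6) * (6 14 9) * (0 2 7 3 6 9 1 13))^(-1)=((0 2 14 1 13)(3 6 7))^(-1)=(0 13 1 14 2)(3 7 6)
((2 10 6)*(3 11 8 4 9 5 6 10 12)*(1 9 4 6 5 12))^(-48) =((1 9 12 3 11 8 6 2))^(-48) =(12)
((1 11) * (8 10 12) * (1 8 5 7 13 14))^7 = ((1 11 8 10 12 5 7 13 14))^7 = (1 13 5 10 11 14 7 12 8)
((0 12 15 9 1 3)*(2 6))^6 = ((0 12 15 9 1 3)(2 6))^6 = (15)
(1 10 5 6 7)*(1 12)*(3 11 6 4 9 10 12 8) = (1 12)(3 11 6 7 8)(4 9 10 5) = [0, 12, 2, 11, 9, 4, 7, 8, 3, 10, 5, 6, 1]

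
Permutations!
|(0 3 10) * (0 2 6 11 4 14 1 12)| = 10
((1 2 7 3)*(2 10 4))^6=(10)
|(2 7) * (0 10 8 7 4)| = 6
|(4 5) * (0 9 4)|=|(0 9 4 5)|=4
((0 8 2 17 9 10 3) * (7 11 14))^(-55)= ((0 8 2 17 9 10 3)(7 11 14))^(-55)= (0 8 2 17 9 10 3)(7 14 11)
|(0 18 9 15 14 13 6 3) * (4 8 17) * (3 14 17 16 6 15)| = 8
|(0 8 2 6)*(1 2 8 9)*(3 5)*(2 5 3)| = 6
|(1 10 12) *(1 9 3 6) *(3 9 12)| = |(12)(1 10 3 6)| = 4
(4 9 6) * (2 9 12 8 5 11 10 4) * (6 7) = (2 9 7 6)(4 12 8 5 11 10) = [0, 1, 9, 3, 12, 11, 2, 6, 5, 7, 4, 10, 8]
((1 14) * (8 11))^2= ((1 14)(8 11))^2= (14)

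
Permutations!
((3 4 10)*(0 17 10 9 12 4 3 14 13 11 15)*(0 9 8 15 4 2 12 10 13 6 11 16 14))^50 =(0 13 14 11 8 9)(4 15 10 17 16 6)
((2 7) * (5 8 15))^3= ((2 7)(5 8 15))^3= (15)(2 7)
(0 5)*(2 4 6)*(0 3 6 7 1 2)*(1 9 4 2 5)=(0 1 5 3 6)(4 7 9)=[1, 5, 2, 6, 7, 3, 0, 9, 8, 4]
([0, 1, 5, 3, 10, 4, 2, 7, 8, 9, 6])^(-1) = (2 6 10 4 5)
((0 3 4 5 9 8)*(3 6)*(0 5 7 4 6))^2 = ((3 6)(4 7)(5 9 8))^2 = (5 8 9)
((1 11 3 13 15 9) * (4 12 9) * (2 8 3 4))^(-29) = ((1 11 4 12 9)(2 8 3 13 15))^(-29) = (1 11 4 12 9)(2 8 3 13 15)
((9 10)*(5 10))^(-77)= (5 10 9)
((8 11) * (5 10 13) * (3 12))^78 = (13)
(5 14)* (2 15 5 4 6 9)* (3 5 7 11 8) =(2 15 7 11 8 3 5 14 4 6 9) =[0, 1, 15, 5, 6, 14, 9, 11, 3, 2, 10, 8, 12, 13, 4, 7]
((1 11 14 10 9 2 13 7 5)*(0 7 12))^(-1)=(0 12 13 2 9 10 14 11 1 5 7)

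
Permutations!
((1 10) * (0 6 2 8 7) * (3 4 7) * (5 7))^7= ((0 6 2 8 3 4 5 7)(1 10))^7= (0 7 5 4 3 8 2 6)(1 10)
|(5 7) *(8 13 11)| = 6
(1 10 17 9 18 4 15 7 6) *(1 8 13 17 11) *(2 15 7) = (1 10 11)(2 15)(4 7 6 8 13 17 9 18) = [0, 10, 15, 3, 7, 5, 8, 6, 13, 18, 11, 1, 12, 17, 14, 2, 16, 9, 4]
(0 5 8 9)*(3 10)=(0 5 8 9)(3 10)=[5, 1, 2, 10, 4, 8, 6, 7, 9, 0, 3]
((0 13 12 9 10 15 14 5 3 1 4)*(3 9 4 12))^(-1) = (0 4 12 1 3 13)(5 14 15 10 9) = ((0 13 3 1 12 4)(5 9 10 15 14))^(-1)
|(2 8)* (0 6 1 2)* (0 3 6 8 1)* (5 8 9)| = |(0 9 5 8 3 6)(1 2)| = 6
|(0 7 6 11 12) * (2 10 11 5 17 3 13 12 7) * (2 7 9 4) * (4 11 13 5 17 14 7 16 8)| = |(0 16 8 4 2 10 13 12)(3 5 14 7 6 17)(9 11)| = 24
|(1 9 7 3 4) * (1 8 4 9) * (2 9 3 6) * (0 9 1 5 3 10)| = 18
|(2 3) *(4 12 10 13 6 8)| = 6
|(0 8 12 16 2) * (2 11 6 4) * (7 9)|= 8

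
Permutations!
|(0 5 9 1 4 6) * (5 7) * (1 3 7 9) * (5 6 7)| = |(0 9 3 5 1 4 7 6)| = 8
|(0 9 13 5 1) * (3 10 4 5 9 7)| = |(0 7 3 10 4 5 1)(9 13)| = 14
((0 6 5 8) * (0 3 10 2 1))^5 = ((0 6 5 8 3 10 2 1))^5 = (0 10 5 1 3 6 2 8)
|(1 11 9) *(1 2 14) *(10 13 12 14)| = |(1 11 9 2 10 13 12 14)| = 8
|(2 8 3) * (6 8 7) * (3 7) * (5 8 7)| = 2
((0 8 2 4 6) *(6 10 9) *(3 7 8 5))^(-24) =(0 4 3 9 8)(2 5 10 7 6)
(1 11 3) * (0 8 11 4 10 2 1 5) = (0 8 11 3 5)(1 4 10 2) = [8, 4, 1, 5, 10, 0, 6, 7, 11, 9, 2, 3]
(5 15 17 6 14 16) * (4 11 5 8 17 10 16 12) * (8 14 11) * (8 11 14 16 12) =[0, 1, 2, 3, 11, 15, 14, 7, 17, 9, 12, 5, 4, 13, 8, 10, 16, 6] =(4 11 5 15 10 12)(6 14 8 17)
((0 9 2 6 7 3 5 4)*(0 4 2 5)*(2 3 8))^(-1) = ((0 9 5 3)(2 6 7 8))^(-1) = (0 3 5 9)(2 8 7 6)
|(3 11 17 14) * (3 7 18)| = 6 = |(3 11 17 14 7 18)|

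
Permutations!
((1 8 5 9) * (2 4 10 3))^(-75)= (1 8 5 9)(2 4 10 3)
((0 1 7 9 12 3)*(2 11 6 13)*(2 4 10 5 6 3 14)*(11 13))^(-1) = ((0 1 7 9 12 14 2 13 4 10 5 6 11 3))^(-1) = (0 3 11 6 5 10 4 13 2 14 12 9 7 1)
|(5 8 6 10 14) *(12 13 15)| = 15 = |(5 8 6 10 14)(12 13 15)|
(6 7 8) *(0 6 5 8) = (0 6 7)(5 8) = [6, 1, 2, 3, 4, 8, 7, 0, 5]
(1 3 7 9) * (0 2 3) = (0 2 3 7 9 1) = [2, 0, 3, 7, 4, 5, 6, 9, 8, 1]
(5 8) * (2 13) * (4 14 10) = (2 13)(4 14 10)(5 8) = [0, 1, 13, 3, 14, 8, 6, 7, 5, 9, 4, 11, 12, 2, 10]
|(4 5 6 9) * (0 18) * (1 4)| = |(0 18)(1 4 5 6 9)| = 10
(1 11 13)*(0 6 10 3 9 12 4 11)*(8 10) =[6, 0, 2, 9, 11, 5, 8, 7, 10, 12, 3, 13, 4, 1] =(0 6 8 10 3 9 12 4 11 13 1)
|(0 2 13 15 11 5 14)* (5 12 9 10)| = 10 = |(0 2 13 15 11 12 9 10 5 14)|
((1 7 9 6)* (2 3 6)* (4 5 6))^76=((1 7 9 2 3 4 5 6))^76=(1 3)(2 6)(4 7)(5 9)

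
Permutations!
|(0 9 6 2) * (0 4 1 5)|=|(0 9 6 2 4 1 5)|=7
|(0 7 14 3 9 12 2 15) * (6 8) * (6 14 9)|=|(0 7 9 12 2 15)(3 6 8 14)|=12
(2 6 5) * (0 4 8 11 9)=(0 4 8 11 9)(2 6 5)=[4, 1, 6, 3, 8, 2, 5, 7, 11, 0, 10, 9]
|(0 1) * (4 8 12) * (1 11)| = 3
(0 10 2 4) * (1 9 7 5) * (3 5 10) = (0 3 5 1 9 7 10 2 4) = [3, 9, 4, 5, 0, 1, 6, 10, 8, 7, 2]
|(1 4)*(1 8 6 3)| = |(1 4 8 6 3)| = 5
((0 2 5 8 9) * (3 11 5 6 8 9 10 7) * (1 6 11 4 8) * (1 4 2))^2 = ((0 1 6 4 8 10 7 3 2 11 5 9))^2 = (0 6 8 7 2 5)(1 4 10 3 11 9)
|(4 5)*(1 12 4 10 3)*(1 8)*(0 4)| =8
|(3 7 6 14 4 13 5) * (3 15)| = 8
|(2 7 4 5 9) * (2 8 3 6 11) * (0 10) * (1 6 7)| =|(0 10)(1 6 11 2)(3 7 4 5 9 8)| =12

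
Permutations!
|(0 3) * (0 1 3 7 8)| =6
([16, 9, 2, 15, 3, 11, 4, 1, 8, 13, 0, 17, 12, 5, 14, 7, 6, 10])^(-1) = (0 10 17 11 5 13 9 1 7 15 3 4 6 16)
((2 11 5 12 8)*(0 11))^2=(0 5 8)(2 11 12)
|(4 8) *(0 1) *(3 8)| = 6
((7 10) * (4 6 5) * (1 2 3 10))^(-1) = (1 7 10 3 2)(4 5 6)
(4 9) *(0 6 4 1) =[6, 0, 2, 3, 9, 5, 4, 7, 8, 1] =(0 6 4 9 1)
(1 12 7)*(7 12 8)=[0, 8, 2, 3, 4, 5, 6, 1, 7, 9, 10, 11, 12]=(12)(1 8 7)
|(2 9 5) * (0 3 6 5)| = |(0 3 6 5 2 9)| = 6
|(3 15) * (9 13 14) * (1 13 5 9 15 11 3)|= 4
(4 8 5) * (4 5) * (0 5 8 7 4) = (0 5 8)(4 7) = [5, 1, 2, 3, 7, 8, 6, 4, 0]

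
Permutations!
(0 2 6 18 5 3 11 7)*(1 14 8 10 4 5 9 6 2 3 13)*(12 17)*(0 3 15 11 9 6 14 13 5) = (0 15 11 7 3 9 14 8 10 4)(1 13)(6 18)(12 17) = [15, 13, 2, 9, 0, 5, 18, 3, 10, 14, 4, 7, 17, 1, 8, 11, 16, 12, 6]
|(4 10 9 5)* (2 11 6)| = |(2 11 6)(4 10 9 5)| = 12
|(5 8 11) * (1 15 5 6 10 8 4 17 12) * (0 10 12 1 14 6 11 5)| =|(0 10 8 5 4 17 1 15)(6 12 14)| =24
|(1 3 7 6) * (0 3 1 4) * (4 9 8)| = |(0 3 7 6 9 8 4)| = 7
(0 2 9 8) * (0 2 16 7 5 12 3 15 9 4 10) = (0 16 7 5 12 3 15 9 8 2 4 10) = [16, 1, 4, 15, 10, 12, 6, 5, 2, 8, 0, 11, 3, 13, 14, 9, 7]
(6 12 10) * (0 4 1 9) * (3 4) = (0 3 4 1 9)(6 12 10) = [3, 9, 2, 4, 1, 5, 12, 7, 8, 0, 6, 11, 10]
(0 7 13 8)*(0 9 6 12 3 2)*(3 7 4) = (0 4 3 2)(6 12 7 13 8 9) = [4, 1, 0, 2, 3, 5, 12, 13, 9, 6, 10, 11, 7, 8]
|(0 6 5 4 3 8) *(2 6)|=7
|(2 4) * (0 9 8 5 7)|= 10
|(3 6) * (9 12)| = 2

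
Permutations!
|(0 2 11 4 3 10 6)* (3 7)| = |(0 2 11 4 7 3 10 6)| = 8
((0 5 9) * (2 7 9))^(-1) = (0 9 7 2 5)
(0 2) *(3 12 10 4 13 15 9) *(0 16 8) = (0 2 16 8)(3 12 10 4 13 15 9) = [2, 1, 16, 12, 13, 5, 6, 7, 0, 3, 4, 11, 10, 15, 14, 9, 8]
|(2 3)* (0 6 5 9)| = |(0 6 5 9)(2 3)| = 4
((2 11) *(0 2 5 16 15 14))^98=(16)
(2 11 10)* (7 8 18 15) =(2 11 10)(7 8 18 15) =[0, 1, 11, 3, 4, 5, 6, 8, 18, 9, 2, 10, 12, 13, 14, 7, 16, 17, 15]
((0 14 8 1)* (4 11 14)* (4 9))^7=(14)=((0 9 4 11 14 8 1))^7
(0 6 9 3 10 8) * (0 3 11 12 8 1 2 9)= (0 6)(1 2 9 11 12 8 3 10)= [6, 2, 9, 10, 4, 5, 0, 7, 3, 11, 1, 12, 8]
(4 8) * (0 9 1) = (0 9 1)(4 8) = [9, 0, 2, 3, 8, 5, 6, 7, 4, 1]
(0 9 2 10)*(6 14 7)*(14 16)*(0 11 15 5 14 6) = (0 9 2 10 11 15 5 14 7)(6 16) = [9, 1, 10, 3, 4, 14, 16, 0, 8, 2, 11, 15, 12, 13, 7, 5, 6]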